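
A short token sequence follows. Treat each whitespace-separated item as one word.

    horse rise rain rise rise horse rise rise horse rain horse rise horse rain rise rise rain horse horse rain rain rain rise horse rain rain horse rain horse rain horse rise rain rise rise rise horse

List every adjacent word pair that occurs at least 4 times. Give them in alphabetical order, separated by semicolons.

horse rain; horse rise; rain horse; rain rise; rise horse; rise rise

Bigram counts meeting the condition (at least 4 times):
  horse rain: 6
  horse rise: 4
  rain horse: 5
  rain rise: 4
  rise horse: 5
  rise rise: 5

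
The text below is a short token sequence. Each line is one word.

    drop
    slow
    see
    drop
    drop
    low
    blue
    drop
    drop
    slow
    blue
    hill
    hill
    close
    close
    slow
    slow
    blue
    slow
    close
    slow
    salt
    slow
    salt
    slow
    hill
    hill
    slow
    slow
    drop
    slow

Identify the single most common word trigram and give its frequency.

Trigram frequencies (highest first):
  slow salt slow: 2
  drop slow see: 1
  slow see drop: 1
  see drop drop: 1
  drop drop low: 1
  drop low blue: 1
  … (22 more, each ≤ 1)

"slow salt slow", 2 times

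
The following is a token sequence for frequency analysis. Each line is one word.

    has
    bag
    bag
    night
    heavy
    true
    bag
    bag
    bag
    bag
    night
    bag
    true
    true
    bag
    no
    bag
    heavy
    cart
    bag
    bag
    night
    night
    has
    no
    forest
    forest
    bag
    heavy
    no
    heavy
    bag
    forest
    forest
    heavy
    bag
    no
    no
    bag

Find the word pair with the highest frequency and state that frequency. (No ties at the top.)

Bigram frequencies (highest first):
  bag bag: 5
  bag night: 3
  true bag: 2
  bag no: 2
  no bag: 2
  bag heavy: 2
  … (20 more, each ≤ 2)

"bag bag", 5 times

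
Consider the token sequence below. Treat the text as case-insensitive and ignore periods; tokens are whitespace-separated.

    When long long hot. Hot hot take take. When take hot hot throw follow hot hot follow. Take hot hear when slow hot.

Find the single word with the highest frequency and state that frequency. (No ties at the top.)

Unigram frequencies (highest first):
  hot: 9
  take: 4
  when: 3
  long: 2
  follow: 2
  throw: 1
  … (2 more, each ≤ 1)

"hot", 9 times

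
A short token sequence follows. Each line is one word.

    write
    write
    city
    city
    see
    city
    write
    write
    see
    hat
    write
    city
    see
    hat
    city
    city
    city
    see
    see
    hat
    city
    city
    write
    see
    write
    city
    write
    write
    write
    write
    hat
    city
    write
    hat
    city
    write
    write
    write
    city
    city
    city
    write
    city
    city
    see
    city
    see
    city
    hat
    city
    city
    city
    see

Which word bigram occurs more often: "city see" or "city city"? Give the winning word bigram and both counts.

"city city" (9 vs 6)

"city see": 6 occurrences
"city city": 9 occurrences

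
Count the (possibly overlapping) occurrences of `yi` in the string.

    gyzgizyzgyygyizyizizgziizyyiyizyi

5

Sliding a length-2 window over the 33 characters (32 positions):
  position 13–14: yi
  position 16–17: yi
  position 27–28: yi
  position 29–30: yi
  position 32–33: yi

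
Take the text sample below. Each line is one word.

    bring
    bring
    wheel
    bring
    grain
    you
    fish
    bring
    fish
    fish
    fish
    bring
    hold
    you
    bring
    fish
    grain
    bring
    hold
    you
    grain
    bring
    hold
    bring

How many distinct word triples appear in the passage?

24 tokens → 22 trigram windows in total.
Repeated trigrams (each contributes count−1 duplicates):
  bring hold you: 2
  grain bring hold: 2
2 duplicate windows → 22 − 2 = 20 distinct.

20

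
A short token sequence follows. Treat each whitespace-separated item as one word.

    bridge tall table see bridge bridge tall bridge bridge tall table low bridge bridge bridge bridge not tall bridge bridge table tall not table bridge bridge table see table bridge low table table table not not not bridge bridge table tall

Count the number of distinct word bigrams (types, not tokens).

22

41 tokens → 40 bigram windows in total.
Repeated bigrams (each contributes count−1 duplicates):
  bridge bridge: 8
  bridge table: 3
  bridge tall: 3
  not not: 2
  table bridge: 2
  table see: 2
  table table: 2
  table tall: 2
  … (2 more repeated)
18 duplicate windows → 40 − 18 = 22 distinct.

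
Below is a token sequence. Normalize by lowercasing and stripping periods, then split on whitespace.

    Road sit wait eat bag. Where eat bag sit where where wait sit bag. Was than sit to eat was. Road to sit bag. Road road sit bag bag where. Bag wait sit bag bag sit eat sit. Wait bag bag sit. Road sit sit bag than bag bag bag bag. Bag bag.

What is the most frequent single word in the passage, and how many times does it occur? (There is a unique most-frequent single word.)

Unigram frequencies (highest first):
  bag: 18
  sit: 12
  road: 5
  wait: 4
  eat: 4
  where: 4
  … (3 more, each ≤ 2)

"bag", 18 times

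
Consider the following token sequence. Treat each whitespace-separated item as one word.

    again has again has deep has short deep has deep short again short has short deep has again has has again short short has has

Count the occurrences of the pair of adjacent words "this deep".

Scanning the 24 overlapping bigram windows for "this deep":
  (none found)

0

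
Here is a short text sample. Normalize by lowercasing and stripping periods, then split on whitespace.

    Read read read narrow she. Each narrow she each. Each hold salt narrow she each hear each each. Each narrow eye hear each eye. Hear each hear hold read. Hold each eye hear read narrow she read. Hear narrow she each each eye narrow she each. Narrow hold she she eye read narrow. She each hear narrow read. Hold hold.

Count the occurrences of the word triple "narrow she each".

Scanning the 58 overlapping trigram windows for "narrow she each":
  position 4–6: narrow she each
  position 7–9: narrow she each
  position 13–15: narrow she each
  position 39–41: narrow she each
  position 44–46: narrow she each
  position 53–55: narrow she each

6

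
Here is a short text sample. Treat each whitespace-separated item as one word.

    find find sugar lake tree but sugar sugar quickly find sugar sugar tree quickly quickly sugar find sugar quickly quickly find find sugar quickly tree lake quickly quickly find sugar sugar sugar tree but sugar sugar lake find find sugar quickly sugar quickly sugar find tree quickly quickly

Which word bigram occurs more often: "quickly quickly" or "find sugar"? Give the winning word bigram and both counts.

"quickly quickly": 4 occurrences
"find sugar": 6 occurrences

"find sugar" (6 vs 4)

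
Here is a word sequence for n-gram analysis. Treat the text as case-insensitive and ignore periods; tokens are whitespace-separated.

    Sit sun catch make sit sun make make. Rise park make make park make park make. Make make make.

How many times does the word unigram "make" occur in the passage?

Scanning the 19 tokens for "make":
  position 4: make
  position 7: make
  position 8: make
  position 11: make
  position 12: make
  position 14: make
  position 16: make
  position 17: make
  position 18: make
  position 19: make

10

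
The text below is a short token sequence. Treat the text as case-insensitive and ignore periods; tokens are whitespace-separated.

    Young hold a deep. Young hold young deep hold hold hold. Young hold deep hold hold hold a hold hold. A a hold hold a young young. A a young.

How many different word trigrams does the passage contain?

30 tokens → 28 trigram windows in total.
Repeated trigrams (each contributes count−1 duplicates):
  hold hold a: 3
  a hold hold: 2
  deep hold hold: 2
  hold hold hold: 2
5 duplicate windows → 28 − 5 = 23 distinct.

23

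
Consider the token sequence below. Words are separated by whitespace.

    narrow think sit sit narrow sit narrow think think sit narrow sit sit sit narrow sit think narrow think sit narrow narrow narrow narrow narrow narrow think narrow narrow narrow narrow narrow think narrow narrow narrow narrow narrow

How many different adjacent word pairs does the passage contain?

38 tokens → 37 bigram windows in total.
Repeated bigrams (each contributes count−1 duplicates):
  narrow narrow: 13
  narrow think: 5
  sit narrow: 5
  narrow sit: 3
  sit sit: 3
  think narrow: 3
  think sit: 3
28 duplicate windows → 37 − 28 = 9 distinct.

9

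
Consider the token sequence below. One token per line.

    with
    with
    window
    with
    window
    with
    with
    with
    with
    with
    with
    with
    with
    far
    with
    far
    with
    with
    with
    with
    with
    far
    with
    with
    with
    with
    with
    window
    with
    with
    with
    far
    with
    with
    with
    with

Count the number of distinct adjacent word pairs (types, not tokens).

5

36 tokens → 35 bigram windows in total.
Repeated bigrams (each contributes count−1 duplicates):
  with with: 21
  far with: 4
  with far: 4
  window with: 3
  with window: 3
30 duplicate windows → 35 − 30 = 5 distinct.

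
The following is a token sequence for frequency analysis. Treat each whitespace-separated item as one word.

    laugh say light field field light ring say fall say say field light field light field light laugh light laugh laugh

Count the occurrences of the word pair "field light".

4

Scanning the 20 overlapping bigram windows for "field light":
  position 5–6: field light
  position 12–13: field light
  position 14–15: field light
  position 16–17: field light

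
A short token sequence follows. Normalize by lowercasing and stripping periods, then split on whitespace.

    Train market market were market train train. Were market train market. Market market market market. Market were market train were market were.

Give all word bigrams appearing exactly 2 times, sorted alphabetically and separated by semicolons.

train market; train were

Bigram counts meeting the condition (exactly 2 times):
  train market: 2
  train were: 2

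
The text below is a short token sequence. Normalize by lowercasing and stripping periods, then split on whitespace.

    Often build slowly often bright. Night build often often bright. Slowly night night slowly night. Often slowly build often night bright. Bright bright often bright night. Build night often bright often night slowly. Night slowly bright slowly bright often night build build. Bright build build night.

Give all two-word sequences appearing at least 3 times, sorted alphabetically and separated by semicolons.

Bigram counts meeting the condition (at least 3 times):
  bright often: 3
  night build: 3
  night slowly: 3
  often bright: 4
  often night: 3
  slowly night: 3

bright often; night build; night slowly; often bright; often night; slowly night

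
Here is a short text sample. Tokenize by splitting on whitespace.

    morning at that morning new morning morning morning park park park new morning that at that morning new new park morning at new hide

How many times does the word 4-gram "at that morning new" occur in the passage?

Scanning the 21 overlapping 4-gram windows for "at that morning new":
  position 2–5: at that morning new
  position 15–18: at that morning new

2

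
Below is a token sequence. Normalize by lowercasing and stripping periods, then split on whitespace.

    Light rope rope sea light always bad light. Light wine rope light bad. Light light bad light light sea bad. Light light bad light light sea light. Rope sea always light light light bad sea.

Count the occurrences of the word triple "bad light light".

Scanning the 33 overlapping trigram windows for "bad light light":
  position 7–9: bad light light
  position 13–15: bad light light
  position 16–18: bad light light
  position 20–22: bad light light
  position 23–25: bad light light

5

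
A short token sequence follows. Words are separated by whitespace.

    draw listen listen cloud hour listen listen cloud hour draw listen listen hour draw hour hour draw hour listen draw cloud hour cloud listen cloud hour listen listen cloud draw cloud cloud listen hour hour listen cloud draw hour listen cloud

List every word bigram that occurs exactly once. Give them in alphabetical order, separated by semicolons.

cloud cloud; hour cloud; listen draw

Bigram counts meeting the condition (exactly once):
  cloud cloud: 1
  hour cloud: 1
  listen draw: 1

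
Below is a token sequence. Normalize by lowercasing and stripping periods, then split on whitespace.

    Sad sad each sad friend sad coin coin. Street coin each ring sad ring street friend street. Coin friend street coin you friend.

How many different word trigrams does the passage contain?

23 tokens → 21 trigram windows in total.
Repeated trigrams (each contributes count−1 duplicates):
  friend street coin: 2
1 duplicate windows → 21 − 1 = 20 distinct.

20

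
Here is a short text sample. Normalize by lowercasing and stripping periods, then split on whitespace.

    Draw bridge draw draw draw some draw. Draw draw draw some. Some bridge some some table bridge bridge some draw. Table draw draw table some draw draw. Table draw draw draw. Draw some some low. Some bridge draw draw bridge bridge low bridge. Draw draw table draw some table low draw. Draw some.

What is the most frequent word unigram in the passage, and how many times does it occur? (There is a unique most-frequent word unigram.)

Unigram frequencies (highest first):
  draw: 24
  some: 12
  bridge: 8
  table: 6
  low: 3

"draw", 24 times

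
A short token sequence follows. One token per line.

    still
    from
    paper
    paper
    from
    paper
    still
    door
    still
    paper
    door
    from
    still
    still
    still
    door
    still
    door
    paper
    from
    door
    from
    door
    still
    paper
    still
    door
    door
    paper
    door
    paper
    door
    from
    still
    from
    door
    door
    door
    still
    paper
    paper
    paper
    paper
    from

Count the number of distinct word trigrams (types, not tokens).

44 tokens → 42 trigram windows in total.
Repeated trigrams (each contributes count−1 duplicates):
  door still paper: 3
  door from still: 2
  door paper door: 2
  paper door from: 2
  paper paper from: 2
  paper paper paper: 2
  paper still door: 2
  still door still: 2
9 duplicate windows → 42 − 9 = 33 distinct.

33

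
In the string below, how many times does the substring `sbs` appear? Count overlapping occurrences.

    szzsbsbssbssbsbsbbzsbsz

6

Sliding a length-3 window over the 23 characters (21 positions):
  position 4–6: sbs
  position 6–8: sbs
  position 9–11: sbs
  position 12–14: sbs
  position 14–16: sbs
  position 20–22: sbs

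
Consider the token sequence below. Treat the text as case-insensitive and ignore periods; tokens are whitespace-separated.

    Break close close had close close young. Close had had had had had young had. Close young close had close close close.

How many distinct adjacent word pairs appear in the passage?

22 tokens → 21 bigram windows in total.
Repeated bigrams (each contributes count−1 duplicates):
  close close: 4
  had had: 4
  close had: 3
  had close: 3
  close young: 2
  young close: 2
12 duplicate windows → 21 − 12 = 9 distinct.

9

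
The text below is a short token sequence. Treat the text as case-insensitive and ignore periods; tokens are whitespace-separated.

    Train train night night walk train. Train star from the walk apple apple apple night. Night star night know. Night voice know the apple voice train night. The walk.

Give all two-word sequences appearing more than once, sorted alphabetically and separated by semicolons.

Bigram counts meeting the condition (more than once):
  apple apple: 2
  night night: 2
  the walk: 2
  train night: 2
  train train: 2

apple apple; night night; the walk; train night; train train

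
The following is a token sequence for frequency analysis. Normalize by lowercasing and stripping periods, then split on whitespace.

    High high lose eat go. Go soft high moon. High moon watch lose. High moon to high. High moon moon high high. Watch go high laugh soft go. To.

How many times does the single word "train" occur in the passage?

Scanning the 29 tokens for "train":
  (none found)

0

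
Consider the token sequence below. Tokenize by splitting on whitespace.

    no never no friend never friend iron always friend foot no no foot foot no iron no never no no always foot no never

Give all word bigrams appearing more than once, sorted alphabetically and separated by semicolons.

Bigram counts meeting the condition (more than once):
  foot no: 3
  never no: 2
  no never: 3
  no no: 2

foot no; never no; no never; no no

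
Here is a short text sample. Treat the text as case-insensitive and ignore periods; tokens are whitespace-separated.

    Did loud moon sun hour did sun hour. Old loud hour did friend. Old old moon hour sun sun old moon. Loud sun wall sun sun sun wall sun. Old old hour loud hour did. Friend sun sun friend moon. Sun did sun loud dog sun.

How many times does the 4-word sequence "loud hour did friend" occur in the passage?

Scanning the 43 overlapping 4-gram windows for "loud hour did friend":
  position 10–13: loud hour did friend
  position 33–36: loud hour did friend

2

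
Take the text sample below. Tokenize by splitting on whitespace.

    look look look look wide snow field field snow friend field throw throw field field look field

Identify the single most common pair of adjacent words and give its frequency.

"look look", 3 times

Bigram frequencies (highest first):
  look look: 3
  field field: 2
  look wide: 1
  wide snow: 1
  snow field: 1
  field snow: 1
  … (7 more, each ≤ 1)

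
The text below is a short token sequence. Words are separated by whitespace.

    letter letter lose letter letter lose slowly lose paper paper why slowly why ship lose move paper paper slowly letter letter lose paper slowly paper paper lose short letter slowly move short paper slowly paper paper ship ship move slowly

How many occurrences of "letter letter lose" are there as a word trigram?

Scanning the 38 overlapping trigram windows for "letter letter lose":
  position 1–3: letter letter lose
  position 4–6: letter letter lose
  position 20–22: letter letter lose

3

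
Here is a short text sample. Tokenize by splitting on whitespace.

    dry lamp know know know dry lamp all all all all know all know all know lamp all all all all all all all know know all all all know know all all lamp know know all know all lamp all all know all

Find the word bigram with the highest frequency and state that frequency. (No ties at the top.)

"all all", 13 times

Bigram frequencies (highest first):
  all all: 13
  all know: 7
  know all: 7
  know know: 5
  lamp all: 3
  dry lamp: 2
  … (4 more, each ≤ 2)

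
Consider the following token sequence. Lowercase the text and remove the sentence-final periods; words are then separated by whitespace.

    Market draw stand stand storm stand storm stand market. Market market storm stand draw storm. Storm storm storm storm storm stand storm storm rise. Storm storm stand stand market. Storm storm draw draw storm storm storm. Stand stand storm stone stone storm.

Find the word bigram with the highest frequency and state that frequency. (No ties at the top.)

"storm storm", 10 times

Bigram frequencies (highest first):
  storm storm: 10
  storm stand: 6
  stand storm: 4
  stand stand: 3
  stand market: 2
  market market: 2
  … (12 more, each ≤ 2)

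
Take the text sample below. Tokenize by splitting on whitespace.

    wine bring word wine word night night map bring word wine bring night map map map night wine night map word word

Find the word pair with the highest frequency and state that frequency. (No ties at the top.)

"night map", 3 times

Bigram frequencies (highest first):
  night map: 3
  wine bring: 2
  bring word: 2
  word wine: 2
  map map: 2
  wine word: 1
  … (9 more, each ≤ 1)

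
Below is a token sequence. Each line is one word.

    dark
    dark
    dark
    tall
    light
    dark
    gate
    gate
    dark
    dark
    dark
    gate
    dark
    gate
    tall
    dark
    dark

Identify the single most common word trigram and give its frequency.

"dark dark dark", 2 times

Trigram frequencies (highest first):
  dark dark dark: 2
  dark dark tall: 1
  dark tall light: 1
  tall light dark: 1
  light dark gate: 1
  dark gate gate: 1
  … (8 more, each ≤ 1)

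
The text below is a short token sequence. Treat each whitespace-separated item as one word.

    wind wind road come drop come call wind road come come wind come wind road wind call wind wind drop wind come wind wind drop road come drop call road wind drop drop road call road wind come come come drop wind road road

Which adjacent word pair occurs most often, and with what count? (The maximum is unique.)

Bigram frequencies (highest first):
  wind road: 4
  wind wind: 3
  road come: 3
  come drop: 3
  come come: 3
  come wind: 3
  … (14 more, each ≤ 3)

"wind road", 4 times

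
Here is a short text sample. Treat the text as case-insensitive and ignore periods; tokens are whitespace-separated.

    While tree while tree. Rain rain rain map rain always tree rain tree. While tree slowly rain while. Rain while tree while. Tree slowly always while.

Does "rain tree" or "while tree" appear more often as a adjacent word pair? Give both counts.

"rain tree": 1 occurrence
"while tree": 5 occurrences

"while tree" (5 vs 1)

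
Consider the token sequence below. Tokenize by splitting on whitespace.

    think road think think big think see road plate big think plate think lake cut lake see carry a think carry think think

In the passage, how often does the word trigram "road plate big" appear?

Scanning the 21 overlapping trigram windows for "road plate big":
  position 8–10: road plate big

1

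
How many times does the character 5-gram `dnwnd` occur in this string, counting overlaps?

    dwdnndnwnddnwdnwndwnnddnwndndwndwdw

3

Sliding a length-5 window over the 35 characters (31 positions):
  position 6–10: dnwnd
  position 14–18: dnwnd
  position 23–27: dnwnd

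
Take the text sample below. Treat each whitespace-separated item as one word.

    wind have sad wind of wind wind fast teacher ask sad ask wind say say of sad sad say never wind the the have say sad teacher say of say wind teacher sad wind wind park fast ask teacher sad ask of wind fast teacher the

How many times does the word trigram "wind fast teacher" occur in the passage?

Scanning the 44 overlapping trigram windows for "wind fast teacher":
  position 7–9: wind fast teacher
  position 43–45: wind fast teacher

2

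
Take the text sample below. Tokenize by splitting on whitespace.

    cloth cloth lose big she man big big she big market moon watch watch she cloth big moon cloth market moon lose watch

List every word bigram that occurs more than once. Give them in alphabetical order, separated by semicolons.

Bigram counts meeting the condition (more than once):
  big she: 2
  market moon: 2

big she; market moon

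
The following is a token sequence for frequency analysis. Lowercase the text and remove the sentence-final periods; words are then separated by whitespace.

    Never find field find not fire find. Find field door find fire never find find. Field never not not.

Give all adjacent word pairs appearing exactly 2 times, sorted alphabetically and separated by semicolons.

find find; never find

Bigram counts meeting the condition (exactly 2 times):
  find find: 2
  never find: 2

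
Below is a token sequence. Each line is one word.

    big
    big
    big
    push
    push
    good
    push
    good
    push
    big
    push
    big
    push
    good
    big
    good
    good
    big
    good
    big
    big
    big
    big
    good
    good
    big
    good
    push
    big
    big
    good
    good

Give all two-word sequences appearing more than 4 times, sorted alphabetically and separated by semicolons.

big big; big good

Bigram counts meeting the condition (more than 4 times):
  big big: 6
  big good: 5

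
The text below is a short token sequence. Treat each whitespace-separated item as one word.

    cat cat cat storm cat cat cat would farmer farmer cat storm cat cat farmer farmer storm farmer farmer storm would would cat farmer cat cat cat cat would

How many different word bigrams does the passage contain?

13

29 tokens → 28 bigram windows in total.
Repeated bigrams (each contributes count−1 duplicates):
  cat cat: 8
  farmer farmer: 3
  cat farmer: 2
  cat storm: 2
  cat would: 2
  farmer cat: 2
  farmer storm: 2
  storm cat: 2
15 duplicate windows → 28 − 15 = 13 distinct.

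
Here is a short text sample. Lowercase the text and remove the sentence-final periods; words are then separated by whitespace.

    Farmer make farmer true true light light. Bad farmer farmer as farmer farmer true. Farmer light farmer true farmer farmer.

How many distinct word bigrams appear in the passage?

14

20 tokens → 19 bigram windows in total.
Repeated bigrams (each contributes count−1 duplicates):
  farmer farmer: 3
  farmer true: 3
  true farmer: 2
5 duplicate windows → 19 − 5 = 14 distinct.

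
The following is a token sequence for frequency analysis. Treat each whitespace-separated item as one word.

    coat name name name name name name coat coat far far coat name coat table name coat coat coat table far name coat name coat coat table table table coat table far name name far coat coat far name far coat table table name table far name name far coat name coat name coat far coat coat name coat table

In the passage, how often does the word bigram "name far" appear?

Scanning the 59 overlapping bigram windows for "name far":
  position 34–35: name far
  position 39–40: name far
  position 48–49: name far

3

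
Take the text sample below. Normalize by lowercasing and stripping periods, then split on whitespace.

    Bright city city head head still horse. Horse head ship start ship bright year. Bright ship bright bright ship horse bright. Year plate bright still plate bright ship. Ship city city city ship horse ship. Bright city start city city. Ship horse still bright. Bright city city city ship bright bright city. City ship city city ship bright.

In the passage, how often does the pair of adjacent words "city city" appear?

8

Scanning the 57 overlapping bigram windows for "city city":
  position 2–3: city city
  position 30–31: city city
  position 31–32: city city
  position 39–40: city city
  position 46–47: city city
  position 47–48: city city
  position 52–53: city city
  position 55–56: city city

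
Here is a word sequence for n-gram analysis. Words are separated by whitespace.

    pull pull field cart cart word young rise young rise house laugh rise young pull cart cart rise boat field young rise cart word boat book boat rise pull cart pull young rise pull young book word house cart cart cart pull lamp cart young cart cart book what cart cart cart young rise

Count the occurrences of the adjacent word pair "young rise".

5

Scanning the 53 overlapping bigram windows for "young rise":
  position 7–8: young rise
  position 9–10: young rise
  position 21–22: young rise
  position 32–33: young rise
  position 53–54: young rise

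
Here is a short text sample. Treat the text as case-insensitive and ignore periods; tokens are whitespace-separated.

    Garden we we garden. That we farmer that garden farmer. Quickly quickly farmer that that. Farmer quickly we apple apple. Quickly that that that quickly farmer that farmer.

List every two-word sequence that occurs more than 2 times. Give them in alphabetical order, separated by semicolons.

Bigram counts meeting the condition (more than 2 times):
  farmer that: 3
  that that: 3

farmer that; that that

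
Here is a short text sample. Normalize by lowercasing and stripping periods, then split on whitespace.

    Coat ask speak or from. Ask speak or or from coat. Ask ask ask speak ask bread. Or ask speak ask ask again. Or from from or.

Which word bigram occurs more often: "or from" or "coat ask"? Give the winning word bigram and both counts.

"or from": 3 occurrences
"coat ask": 2 occurrences

"or from" (3 vs 2)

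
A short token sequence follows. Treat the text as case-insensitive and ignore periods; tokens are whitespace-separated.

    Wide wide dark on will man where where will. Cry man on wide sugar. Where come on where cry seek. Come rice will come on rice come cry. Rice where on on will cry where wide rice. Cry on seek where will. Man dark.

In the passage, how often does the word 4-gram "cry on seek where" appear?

1

Scanning the 41 overlapping 4-gram windows for "cry on seek where":
  position 38–41: cry on seek where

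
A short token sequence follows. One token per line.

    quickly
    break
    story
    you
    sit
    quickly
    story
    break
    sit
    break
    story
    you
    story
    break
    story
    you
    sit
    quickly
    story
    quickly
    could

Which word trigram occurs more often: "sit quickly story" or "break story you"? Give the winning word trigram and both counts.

"break story you" (3 vs 2)

"sit quickly story": 2 occurrences
"break story you": 3 occurrences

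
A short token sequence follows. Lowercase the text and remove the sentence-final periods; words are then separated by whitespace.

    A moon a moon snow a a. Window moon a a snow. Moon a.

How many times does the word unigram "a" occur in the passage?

Scanning the 14 tokens for "a":
  position 1: a
  position 3: a
  position 6: a
  position 7: a
  position 10: a
  position 11: a
  position 14: a

7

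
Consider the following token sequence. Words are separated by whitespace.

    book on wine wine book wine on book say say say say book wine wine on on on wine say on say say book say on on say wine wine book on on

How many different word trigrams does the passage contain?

28

33 tokens → 31 trigram windows in total.
Repeated trigrams (each contributes count−1 duplicates):
  say say book: 2
  say say say: 2
  wine wine book: 2
3 duplicate windows → 31 − 3 = 28 distinct.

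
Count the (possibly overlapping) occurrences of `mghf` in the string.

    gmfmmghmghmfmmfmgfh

0

Sliding a length-4 window over the 19 characters (16 positions):
  (no match at any position)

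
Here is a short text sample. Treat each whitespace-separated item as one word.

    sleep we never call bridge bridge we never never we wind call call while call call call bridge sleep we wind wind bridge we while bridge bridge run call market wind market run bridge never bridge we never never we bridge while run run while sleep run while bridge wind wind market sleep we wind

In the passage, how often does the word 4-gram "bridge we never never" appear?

Scanning the 52 overlapping 4-gram windows for "bridge we never never":
  position 6–9: bridge we never never
  position 36–39: bridge we never never

2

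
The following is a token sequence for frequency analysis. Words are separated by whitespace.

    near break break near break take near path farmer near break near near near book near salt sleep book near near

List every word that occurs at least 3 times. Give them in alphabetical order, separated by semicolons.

break; near

Unigram counts meeting the condition (at least 3 times):
  break: 4
  near: 10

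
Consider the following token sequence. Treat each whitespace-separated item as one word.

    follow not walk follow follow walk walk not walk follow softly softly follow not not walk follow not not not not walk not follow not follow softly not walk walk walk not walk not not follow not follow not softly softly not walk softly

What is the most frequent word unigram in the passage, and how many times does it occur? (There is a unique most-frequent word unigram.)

"not", 17 times

Unigram frequencies (highest first):
  not: 17
  walk: 11
  follow: 10
  softly: 6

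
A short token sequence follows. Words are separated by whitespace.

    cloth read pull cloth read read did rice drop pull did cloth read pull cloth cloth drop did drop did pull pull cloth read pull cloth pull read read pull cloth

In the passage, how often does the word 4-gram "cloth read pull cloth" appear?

3

Scanning the 28 overlapping 4-gram windows for "cloth read pull cloth":
  position 1–4: cloth read pull cloth
  position 12–15: cloth read pull cloth
  position 23–26: cloth read pull cloth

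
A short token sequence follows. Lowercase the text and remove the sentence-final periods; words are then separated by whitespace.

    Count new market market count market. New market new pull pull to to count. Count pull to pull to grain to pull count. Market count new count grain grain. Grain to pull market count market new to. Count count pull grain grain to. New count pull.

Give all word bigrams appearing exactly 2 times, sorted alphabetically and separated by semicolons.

Bigram counts meeting the condition (exactly 2 times):
  count count: 2
  count new: 2
  new count: 2
  new market: 2
  to count: 2

count count; count new; new count; new market; to count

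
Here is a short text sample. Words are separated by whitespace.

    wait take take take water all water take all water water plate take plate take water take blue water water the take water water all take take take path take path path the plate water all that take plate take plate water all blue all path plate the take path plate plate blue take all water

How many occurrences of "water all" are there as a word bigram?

4

Scanning the 55 overlapping bigram windows for "water all":
  position 5–6: water all
  position 24–25: water all
  position 35–36: water all
  position 42–43: water all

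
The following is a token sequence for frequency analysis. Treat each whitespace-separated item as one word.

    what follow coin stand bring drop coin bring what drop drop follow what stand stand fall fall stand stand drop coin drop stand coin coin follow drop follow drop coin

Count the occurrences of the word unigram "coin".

Scanning the 30 tokens for "coin":
  position 3: coin
  position 7: coin
  position 21: coin
  position 24: coin
  position 25: coin
  position 30: coin

6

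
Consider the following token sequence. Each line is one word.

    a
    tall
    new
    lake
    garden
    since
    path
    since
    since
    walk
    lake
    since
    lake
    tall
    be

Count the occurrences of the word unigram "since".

Scanning the 15 tokens for "since":
  position 6: since
  position 8: since
  position 9: since
  position 12: since

4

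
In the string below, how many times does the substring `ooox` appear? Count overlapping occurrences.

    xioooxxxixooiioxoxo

1

Sliding a length-4 window over the 19 characters (16 positions):
  position 3–6: ooox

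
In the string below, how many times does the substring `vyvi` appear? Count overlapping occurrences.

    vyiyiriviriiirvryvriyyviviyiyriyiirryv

Sliding a length-4 window over the 38 characters (35 positions):
  (no match at any position)

0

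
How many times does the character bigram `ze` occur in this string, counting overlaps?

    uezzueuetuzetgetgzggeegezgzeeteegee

Sliding a length-2 window over the 35 characters (34 positions):
  position 11–12: ze
  position 27–28: ze

2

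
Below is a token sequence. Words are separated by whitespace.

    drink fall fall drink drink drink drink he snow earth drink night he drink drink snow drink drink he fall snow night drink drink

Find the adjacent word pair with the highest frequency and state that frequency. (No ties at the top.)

Bigram frequencies (highest first):
  drink drink: 6
  drink he: 2
  drink fall: 1
  fall fall: 1
  fall drink: 1
  he snow: 1
  … (11 more, each ≤ 1)

"drink drink", 6 times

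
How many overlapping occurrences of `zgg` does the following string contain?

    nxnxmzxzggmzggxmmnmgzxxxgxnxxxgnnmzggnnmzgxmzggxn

4

Sliding a length-3 window over the 49 characters (47 positions):
  position 8–10: zgg
  position 12–14: zgg
  position 35–37: zgg
  position 45–47: zgg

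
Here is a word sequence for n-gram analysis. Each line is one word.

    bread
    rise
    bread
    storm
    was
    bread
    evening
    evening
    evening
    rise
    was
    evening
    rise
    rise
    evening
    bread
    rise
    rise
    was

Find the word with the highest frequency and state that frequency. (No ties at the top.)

Unigram frequencies (highest first):
  rise: 6
  evening: 5
  bread: 4
  was: 3
  storm: 1

"rise", 6 times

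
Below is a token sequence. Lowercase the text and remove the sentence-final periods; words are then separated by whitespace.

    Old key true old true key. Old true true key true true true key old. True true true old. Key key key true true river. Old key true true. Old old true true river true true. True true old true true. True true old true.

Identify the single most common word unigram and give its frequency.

"true", 25 times

Unigram frequencies (highest first):
  true: 25
  old: 10
  key: 8
  river: 2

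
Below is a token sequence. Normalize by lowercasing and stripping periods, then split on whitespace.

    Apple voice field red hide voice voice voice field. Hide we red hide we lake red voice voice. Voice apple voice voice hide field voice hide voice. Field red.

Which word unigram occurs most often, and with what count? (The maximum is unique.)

"voice", 11 times

Unigram frequencies (highest first):
  voice: 11
  hide: 5
  field: 4
  red: 4
  apple: 2
  we: 2
  … (1 more, each ≤ 1)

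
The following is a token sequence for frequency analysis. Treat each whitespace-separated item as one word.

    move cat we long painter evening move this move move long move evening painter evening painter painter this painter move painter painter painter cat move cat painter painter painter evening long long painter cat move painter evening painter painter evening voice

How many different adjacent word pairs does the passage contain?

24

41 tokens → 40 bigram windows in total.
Repeated bigrams (each contributes count−1 duplicates):
  painter painter: 6
  painter evening: 5
  evening painter: 3
  cat move: 2
  long painter: 2
  move cat: 2
  move painter: 2
  painter cat: 2
16 duplicate windows → 40 − 16 = 24 distinct.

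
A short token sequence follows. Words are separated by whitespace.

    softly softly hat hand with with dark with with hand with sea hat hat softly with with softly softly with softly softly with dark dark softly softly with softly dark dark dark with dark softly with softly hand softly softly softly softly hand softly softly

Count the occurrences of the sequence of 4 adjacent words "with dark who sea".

Scanning the 42 overlapping 4-gram windows for "with dark who sea":
  (none found)

0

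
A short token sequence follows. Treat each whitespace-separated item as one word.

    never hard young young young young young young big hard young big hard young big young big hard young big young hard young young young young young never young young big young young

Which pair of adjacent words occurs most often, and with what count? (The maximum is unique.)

Bigram frequencies (highest first):
  young young: 11
  young big: 6
  hard young: 5
  big hard: 3
  big young: 3
  never hard: 1
  … (3 more, each ≤ 1)

"young young", 11 times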